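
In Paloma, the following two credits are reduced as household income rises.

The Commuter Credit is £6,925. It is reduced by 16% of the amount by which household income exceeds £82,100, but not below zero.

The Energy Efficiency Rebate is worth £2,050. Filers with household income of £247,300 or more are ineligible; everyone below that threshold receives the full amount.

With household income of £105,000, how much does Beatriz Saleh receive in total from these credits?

Commuter Credit: 16% of the £22,900 excess over £82,100 is £3,664; credit = £6,925 − £3,664 = £3,261.
Energy Efficiency Rebate: £105,000 is below the £247,300 cutoff, so the full £2,050 applies.
Total: £3,261 + £2,050 = £5,311.

£5,311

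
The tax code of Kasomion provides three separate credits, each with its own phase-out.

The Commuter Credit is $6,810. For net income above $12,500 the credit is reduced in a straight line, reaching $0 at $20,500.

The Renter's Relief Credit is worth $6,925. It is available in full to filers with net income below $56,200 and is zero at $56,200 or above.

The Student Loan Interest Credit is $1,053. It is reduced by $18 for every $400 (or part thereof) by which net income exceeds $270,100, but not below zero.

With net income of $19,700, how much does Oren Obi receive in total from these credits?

$8,659

Commuter Credit: $19,700 is $7,200 into a $8,000 phase-out range, leaving 800/8,000 of the credit: $6,810 × 800/8,000 = $681.
Renter's Relief Credit: $19,700 is below the $56,200 cutoff, so the full $6,925 applies.
Student Loan Interest Credit: $19,700 is at or below the $270,100 threshold, so the full $1,053 applies.
Total: $681 + $6,925 + $1,053 = $8,659.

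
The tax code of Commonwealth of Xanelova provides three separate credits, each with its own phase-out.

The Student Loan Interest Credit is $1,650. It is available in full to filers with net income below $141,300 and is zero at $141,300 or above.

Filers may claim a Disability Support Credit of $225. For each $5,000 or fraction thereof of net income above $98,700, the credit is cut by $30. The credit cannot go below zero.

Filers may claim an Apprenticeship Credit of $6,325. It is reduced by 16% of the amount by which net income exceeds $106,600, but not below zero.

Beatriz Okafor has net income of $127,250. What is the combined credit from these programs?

$4,716

Student Loan Interest Credit: $127,250 is below the $141,300 cutoff, so the full $1,650 applies.
Disability Support Credit: income exceeds $98,700 by $28,550, which is 6 full-or-partial $5,000 increments; reduction = 6 × $30 = $180, leaving $45.
Apprenticeship Credit: 16% of the $20,650 excess over $106,600 is $3,304; credit = $6,325 − $3,304 = $3,021.
Total: $1,650 + $45 + $3,021 = $4,716.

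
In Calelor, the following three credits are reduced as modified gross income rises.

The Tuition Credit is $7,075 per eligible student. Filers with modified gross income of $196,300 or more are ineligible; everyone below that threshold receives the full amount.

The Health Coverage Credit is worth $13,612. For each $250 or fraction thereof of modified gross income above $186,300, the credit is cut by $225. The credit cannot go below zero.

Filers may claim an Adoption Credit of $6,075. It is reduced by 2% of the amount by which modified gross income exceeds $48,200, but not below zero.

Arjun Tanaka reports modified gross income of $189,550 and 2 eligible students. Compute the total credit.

Tuition Credit: base = 2 × $7,075 = $14,150. $189,550 is below the $196,300 cutoff, so the full $14,150 applies.
Health Coverage Credit: income exceeds $186,300 by $3,250, which is 13 full-or-partial $250 increments; reduction = 13 × $225 = $2,925, leaving $10,687.
Adoption Credit: 2% of the $141,350 excess over $48,200 is $2,827; credit = $6,075 − $2,827 = $3,248.
Total: $14,150 + $10,687 + $3,248 = $28,085.

$28,085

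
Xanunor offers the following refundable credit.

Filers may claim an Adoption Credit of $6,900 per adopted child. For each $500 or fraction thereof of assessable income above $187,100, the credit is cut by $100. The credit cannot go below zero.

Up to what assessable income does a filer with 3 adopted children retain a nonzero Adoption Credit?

$290,100

Full credit = 3 × $6,900 = $20,700.
After 206 increments the reduction is 206 × $100 = $20,600, leaving $100; one more increment wipes it out. Increment 206 ends at excess 206 × $500 = $103,000, so the highest qualifying income is $187,100 + $103,000 = $290,100.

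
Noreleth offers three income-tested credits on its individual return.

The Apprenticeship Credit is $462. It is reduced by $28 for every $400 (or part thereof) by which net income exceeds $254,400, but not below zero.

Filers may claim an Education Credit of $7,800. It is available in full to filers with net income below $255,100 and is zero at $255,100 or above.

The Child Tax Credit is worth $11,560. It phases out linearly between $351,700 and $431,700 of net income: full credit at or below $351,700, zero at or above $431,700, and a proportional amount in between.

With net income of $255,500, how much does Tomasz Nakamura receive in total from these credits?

Apprenticeship Credit: income exceeds $254,400 by $1,100, which is 3 full-or-partial $400 increments; reduction = 3 × $28 = $84, leaving $378.
Education Credit: $255,500 meets or exceeds the $255,100 cutoff, so the credit is $0.
Child Tax Credit: $255,500 is at or below the $351,700 threshold, so the full $11,560 applies.
Total: $378 + $0 + $11,560 = $11,938.

$11,938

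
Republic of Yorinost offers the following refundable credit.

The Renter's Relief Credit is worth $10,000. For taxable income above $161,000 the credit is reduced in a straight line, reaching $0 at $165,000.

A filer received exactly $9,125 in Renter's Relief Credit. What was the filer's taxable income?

$161,350

$9,125 is 9,125/10,000 of the full $10,000, so 875/10,000 of the $4,000 range has been used: income = $161,000 + $4,000 × 875/10,000 = $161,350.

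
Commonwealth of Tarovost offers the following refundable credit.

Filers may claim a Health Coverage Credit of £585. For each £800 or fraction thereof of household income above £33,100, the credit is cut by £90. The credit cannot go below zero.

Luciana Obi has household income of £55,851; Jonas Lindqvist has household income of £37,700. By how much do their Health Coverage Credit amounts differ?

£45

Luciana (£55,851): Health Coverage Credit: income exceeds £33,100 by £22,751 → 29 increments × £90 = £2,610 ≥ base, so the credit is £0.
Jonas (£37,700): Health Coverage Credit: income exceeds £33,100 by £4,600, which is 6 full-or-partial £800 increments; reduction = 6 × £90 = £540, leaving £45.
Difference: |£0 − £45| = £45.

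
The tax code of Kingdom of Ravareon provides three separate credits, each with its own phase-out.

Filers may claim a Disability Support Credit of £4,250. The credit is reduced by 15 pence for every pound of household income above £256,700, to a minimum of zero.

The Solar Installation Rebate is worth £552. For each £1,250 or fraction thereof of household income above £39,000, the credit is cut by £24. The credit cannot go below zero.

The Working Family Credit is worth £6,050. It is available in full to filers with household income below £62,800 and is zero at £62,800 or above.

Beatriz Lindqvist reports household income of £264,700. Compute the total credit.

Disability Support Credit: 15% of the £8,000 excess over £256,700 is £1,200; credit = £4,250 − £1,200 = £3,050.
Solar Installation Rebate: income exceeds £39,000 by £225,700 → 181 increments × £24 = £4,344 ≥ base, so the credit is £0.
Working Family Credit: £264,700 meets or exceeds the £62,800 cutoff, so the credit is £0.
Total: £3,050 + £0 + £0 = £3,050.

£3,050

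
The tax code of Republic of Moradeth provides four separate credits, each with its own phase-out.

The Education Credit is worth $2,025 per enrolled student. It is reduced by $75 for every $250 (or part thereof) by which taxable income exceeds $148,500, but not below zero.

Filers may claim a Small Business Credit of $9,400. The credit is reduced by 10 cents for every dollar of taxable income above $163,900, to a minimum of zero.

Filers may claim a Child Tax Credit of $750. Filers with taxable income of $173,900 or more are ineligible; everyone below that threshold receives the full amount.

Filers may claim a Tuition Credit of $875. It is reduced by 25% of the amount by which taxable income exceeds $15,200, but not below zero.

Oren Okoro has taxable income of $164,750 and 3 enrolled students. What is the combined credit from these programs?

Education Credit: base = 3 × $2,025 = $6,075. income exceeds $148,500 by $16,250, which is 65 full-or-partial $250 increments; reduction = 65 × $75 = $4,875, leaving $1,200.
Small Business Credit: 10% of the $850 excess over $163,900 is $85; credit = $9,400 − $85 = $9,315.
Child Tax Credit: $164,750 is below the $173,900 cutoff, so the full $750 applies.
Tuition Credit: 25% of the $149,550 excess over $15,200 is $37,387.50 ≥ base, so the credit is $0.
Total: $1,200 + $9,315 + $750 + $0 = $11,265.

$11,265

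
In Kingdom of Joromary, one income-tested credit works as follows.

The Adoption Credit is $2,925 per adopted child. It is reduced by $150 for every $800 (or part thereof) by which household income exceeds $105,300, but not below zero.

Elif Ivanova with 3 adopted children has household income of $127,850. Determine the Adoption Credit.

Adoption Credit: base = 3 × $2,925 = $8,775. income exceeds $105,300 by $22,550, which is 29 full-or-partial $800 increments; reduction = 29 × $150 = $4,350, leaving $4,425.

$4,425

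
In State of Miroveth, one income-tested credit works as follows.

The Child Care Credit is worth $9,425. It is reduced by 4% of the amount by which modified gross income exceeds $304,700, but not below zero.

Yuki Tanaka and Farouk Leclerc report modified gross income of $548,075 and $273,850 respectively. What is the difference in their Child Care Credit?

$9,425

Yuki ($548,075): Child Care Credit: 4% of the $243,375 excess over $304,700 is $9,735 ≥ base, so the credit is $0.
Farouk ($273,850): Child Care Credit: $273,850 is at or below the $304,700 threshold, so the full $9,425 applies.
Difference: |$0 − $9,425| = $9,425.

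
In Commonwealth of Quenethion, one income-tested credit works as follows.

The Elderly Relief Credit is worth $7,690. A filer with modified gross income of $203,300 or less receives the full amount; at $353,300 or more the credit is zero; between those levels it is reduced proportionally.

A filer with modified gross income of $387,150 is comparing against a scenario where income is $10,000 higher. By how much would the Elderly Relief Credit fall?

At $387,150 — $387,150 is at or above $353,300, so the credit is $0.
At $397,150 — $397,150 is at or above $353,300, so the credit is $0.
Lost: $0 − $0 = $0.

$0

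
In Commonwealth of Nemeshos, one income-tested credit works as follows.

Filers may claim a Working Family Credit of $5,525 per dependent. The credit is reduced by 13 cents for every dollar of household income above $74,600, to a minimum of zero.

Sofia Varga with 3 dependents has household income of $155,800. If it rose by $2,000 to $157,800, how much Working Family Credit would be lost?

$260

At $155,800 — base = 3 × $5,525 = $16,575. 13% of the $81,200 excess over $74,600 is $10,556; credit = $16,575 − $10,556 = $6,019.
At $157,800 — base = 3 × $5,525 = $16,575. 13% of the $83,200 excess over $74,600 is $10,816; credit = $16,575 − $10,816 = $5,759.
Lost: $6,019 − $5,759 = $260.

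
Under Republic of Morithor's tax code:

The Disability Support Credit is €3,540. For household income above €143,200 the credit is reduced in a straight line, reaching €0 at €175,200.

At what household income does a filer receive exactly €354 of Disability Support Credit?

€354 is 354/3,540 of the full €3,540, so 3,186/3,540 of the €32,000 range has been used: income = €143,200 + €32,000 × 3,186/3,540 = €172,000.

€172,000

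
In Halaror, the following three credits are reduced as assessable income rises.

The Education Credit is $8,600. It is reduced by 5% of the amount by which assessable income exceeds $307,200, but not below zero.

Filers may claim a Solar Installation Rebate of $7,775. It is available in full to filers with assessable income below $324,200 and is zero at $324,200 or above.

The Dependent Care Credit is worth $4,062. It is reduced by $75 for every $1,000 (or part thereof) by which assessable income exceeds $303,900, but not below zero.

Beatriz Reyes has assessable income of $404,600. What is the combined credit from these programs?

$3,730

Education Credit: 5% of the $97,400 excess over $307,200 is $4,870; credit = $8,600 − $4,870 = $3,730.
Solar Installation Rebate: $404,600 meets or exceeds the $324,200 cutoff, so the credit is $0.
Dependent Care Credit: income exceeds $303,900 by $100,700 → 101 increments × $75 = $7,575 ≥ base, so the credit is $0.
Total: $3,730 + $0 + $0 = $3,730.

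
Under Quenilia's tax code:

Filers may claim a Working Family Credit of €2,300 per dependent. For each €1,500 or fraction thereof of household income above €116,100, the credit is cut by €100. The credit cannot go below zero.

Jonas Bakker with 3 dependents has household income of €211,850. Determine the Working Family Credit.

€500

Working Family Credit: base = 3 × €2,300 = €6,900. income exceeds €116,100 by €95,750, which is 64 full-or-partial €1,500 increments; reduction = 64 × €100 = €6,400, leaving €500.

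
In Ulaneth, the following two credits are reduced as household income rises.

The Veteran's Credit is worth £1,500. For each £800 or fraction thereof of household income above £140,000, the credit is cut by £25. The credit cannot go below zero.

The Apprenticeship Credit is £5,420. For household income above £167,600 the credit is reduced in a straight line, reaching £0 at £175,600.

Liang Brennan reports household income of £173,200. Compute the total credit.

Veteran's Credit: income exceeds £140,000 by £33,200, which is 42 full-or-partial £800 increments; reduction = 42 × £25 = £1,050, leaving £450.
Apprenticeship Credit: £173,200 is £5,600 into a £8,000 phase-out range, leaving 2,400/8,000 of the credit: £5,420 × 2,400/8,000 = £1,626.
Total: £450 + £1,626 = £2,076.

£2,076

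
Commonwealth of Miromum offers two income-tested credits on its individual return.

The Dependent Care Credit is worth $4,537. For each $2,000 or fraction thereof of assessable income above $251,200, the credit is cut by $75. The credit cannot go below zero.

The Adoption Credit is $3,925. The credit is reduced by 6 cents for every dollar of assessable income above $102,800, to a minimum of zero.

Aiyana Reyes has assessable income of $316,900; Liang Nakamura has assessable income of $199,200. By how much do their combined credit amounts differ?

$2,475

Aiyana ($316,900): Dependent Care Credit: income exceeds $251,200 by $65,700, which is 33 full-or-partial $2,000 increments; reduction = 33 × $75 = $2,475, leaving $2,062. Adoption Credit: 6% of the $214,100 excess over $102,800 is $12,846 ≥ base, so the credit is $0. total $2,062 + $0 = $2,062
Liang ($199,200): Dependent Care Credit: $199,200 is at or below the $251,200 threshold, so the full $4,537 applies. Adoption Credit: 6% of the $96,400 excess over $102,800 is $5,784 ≥ base, so the credit is $0. total $4,537 + $0 = $4,537
Difference: |$2,062 − $4,537| = $2,475.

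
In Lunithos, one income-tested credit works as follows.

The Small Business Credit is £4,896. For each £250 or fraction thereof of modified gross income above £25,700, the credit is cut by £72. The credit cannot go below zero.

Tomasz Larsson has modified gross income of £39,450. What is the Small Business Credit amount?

Small Business Credit: income exceeds £25,700 by £13,750, which is 55 full-or-partial £250 increments; reduction = 55 × £72 = £3,960, leaving £936.

£936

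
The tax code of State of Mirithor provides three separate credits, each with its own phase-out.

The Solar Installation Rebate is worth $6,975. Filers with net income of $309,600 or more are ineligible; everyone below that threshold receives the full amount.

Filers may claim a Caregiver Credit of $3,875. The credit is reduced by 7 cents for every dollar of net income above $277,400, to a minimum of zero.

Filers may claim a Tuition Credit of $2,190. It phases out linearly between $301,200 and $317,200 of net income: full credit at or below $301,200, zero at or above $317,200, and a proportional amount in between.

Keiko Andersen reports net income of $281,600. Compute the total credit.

Solar Installation Rebate: $281,600 is below the $309,600 cutoff, so the full $6,975 applies.
Caregiver Credit: 7% of the $4,200 excess over $277,400 is $294; credit = $3,875 − $294 = $3,581.
Tuition Credit: $281,600 is at or below the $301,200 threshold, so the full $2,190 applies.
Total: $6,975 + $3,581 + $2,190 = $12,746.

$12,746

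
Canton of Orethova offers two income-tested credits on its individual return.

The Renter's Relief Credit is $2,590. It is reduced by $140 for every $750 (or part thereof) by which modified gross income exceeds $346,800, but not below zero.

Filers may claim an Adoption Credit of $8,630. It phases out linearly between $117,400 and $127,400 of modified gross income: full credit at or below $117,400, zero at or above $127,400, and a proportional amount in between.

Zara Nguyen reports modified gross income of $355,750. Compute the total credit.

$910

Renter's Relief Credit: income exceeds $346,800 by $8,950, which is 12 full-or-partial $750 increments; reduction = 12 × $140 = $1,680, leaving $910.
Adoption Credit: $355,750 is at or above $127,400, so the credit is $0.
Total: $910 + $0 = $910.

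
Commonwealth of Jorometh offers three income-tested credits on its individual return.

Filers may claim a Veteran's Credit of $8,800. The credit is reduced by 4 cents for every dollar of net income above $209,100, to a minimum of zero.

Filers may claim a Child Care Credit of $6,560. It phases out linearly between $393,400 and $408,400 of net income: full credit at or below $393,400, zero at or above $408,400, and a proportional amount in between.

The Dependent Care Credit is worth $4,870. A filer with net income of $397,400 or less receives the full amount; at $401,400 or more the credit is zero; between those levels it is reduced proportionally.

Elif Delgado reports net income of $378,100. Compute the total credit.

Veteran's Credit: 4% of the $169,000 excess over $209,100 is $6,760; credit = $8,800 − $6,760 = $2,040.
Child Care Credit: $378,100 is at or below the $393,400 threshold, so the full $6,560 applies.
Dependent Care Credit: $378,100 is at or below the $397,400 threshold, so the full $4,870 applies.
Total: $2,040 + $6,560 + $4,870 = $13,470.

$13,470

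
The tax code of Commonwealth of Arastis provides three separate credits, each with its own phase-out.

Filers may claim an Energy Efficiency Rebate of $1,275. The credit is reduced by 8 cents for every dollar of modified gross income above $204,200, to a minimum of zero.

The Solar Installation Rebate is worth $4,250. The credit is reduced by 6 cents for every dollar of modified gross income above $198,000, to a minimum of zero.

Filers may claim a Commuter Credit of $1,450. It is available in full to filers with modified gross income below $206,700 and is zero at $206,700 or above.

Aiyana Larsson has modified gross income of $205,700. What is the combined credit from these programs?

$6,393

Energy Efficiency Rebate: 8% of the $1,500 excess over $204,200 is $120; credit = $1,275 − $120 = $1,155.
Solar Installation Rebate: 6% of the $7,700 excess over $198,000 is $462; credit = $4,250 − $462 = $3,788.
Commuter Credit: $205,700 is below the $206,700 cutoff, so the full $1,450 applies.
Total: $1,155 + $3,788 + $1,450 = $6,393.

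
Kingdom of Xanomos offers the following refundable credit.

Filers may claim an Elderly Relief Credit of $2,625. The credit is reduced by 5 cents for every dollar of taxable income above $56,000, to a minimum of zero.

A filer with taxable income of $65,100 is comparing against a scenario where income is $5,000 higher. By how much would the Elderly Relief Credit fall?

$250

At $65,100 — 5% of the $9,100 excess over $56,000 is $455; credit = $2,625 − $455 = $2,170.
At $70,100 — 5% of the $14,100 excess over $56,000 is $705; credit = $2,625 − $705 = $1,920.
Lost: $2,170 − $1,920 = $250.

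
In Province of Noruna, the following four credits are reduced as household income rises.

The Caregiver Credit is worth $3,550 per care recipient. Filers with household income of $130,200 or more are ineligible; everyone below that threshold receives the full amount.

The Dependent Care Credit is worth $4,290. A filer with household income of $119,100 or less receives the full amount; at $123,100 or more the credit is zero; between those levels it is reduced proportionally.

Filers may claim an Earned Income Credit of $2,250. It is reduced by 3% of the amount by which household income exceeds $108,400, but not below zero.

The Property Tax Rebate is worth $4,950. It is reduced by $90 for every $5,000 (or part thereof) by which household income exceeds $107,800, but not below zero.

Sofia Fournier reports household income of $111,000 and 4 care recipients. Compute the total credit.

Caregiver Credit: base = 4 × $3,550 = $14,200. $111,000 is below the $130,200 cutoff, so the full $14,200 applies.
Dependent Care Credit: $111,000 is at or below the $119,100 threshold, so the full $4,290 applies.
Earned Income Credit: 3% of the $2,600 excess over $108,400 is $78; credit = $2,250 − $78 = $2,172.
Property Tax Rebate: income exceeds $107,800 by $3,200, which is 1 full-or-partial $5,000 increment; reduction = 1 × $90 = $90, leaving $4,860.
Total: $14,200 + $4,290 + $2,172 + $4,860 = $25,522.

$25,522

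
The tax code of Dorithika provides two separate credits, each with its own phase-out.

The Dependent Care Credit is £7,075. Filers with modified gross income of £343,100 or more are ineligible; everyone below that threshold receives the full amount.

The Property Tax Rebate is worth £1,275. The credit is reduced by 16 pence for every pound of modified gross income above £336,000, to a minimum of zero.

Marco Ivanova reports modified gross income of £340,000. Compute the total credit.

£7,710

Dependent Care Credit: £340,000 is below the £343,100 cutoff, so the full £7,075 applies.
Property Tax Rebate: 16% of the £4,000 excess over £336,000 is £640; credit = £1,275 − £640 = £635.
Total: £7,075 + £635 = £7,710.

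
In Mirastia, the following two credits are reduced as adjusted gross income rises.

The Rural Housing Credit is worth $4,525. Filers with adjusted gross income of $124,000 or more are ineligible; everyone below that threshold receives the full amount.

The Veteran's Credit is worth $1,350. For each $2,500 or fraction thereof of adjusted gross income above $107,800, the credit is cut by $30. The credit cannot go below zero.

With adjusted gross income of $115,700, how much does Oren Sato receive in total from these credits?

$5,755

Rural Housing Credit: $115,700 is below the $124,000 cutoff, so the full $4,525 applies.
Veteran's Credit: income exceeds $107,800 by $7,900, which is 4 full-or-partial $2,500 increments; reduction = 4 × $30 = $120, leaving $1,230.
Total: $4,525 + $1,230 = $5,755.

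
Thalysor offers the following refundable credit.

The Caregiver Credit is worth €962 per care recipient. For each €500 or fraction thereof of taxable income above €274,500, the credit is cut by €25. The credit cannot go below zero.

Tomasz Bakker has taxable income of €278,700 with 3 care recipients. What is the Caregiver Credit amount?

Caregiver Credit: base = 3 × €962 = €2,886. income exceeds €274,500 by €4,200, which is 9 full-or-partial €500 increments; reduction = 9 × €25 = €225, leaving €2,661.

€2,661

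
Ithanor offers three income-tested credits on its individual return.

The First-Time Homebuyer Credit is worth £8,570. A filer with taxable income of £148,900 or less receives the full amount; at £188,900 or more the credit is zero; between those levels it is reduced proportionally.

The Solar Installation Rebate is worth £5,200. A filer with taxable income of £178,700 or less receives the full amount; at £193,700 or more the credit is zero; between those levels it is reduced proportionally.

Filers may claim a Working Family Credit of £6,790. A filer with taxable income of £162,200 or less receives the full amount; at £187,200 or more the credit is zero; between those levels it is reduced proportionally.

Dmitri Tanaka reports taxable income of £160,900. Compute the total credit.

£17,989

First-Time Homebuyer Credit: £160,900 is £12,000 into a £40,000 phase-out range, leaving 28,000/40,000 of the credit: £8,570 × 28,000/40,000 = £5,999.
Solar Installation Rebate: £160,900 is at or below the £178,700 threshold, so the full £5,200 applies.
Working Family Credit: £160,900 is at or below the £162,200 threshold, so the full £6,790 applies.
Total: £5,999 + £5,200 + £6,790 = £17,989.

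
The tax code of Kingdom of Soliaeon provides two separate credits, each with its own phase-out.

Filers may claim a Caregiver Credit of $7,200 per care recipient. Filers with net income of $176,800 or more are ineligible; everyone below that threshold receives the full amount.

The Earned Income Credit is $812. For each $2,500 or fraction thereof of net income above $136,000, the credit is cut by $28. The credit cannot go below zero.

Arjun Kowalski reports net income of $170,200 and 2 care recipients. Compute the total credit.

$14,820

Caregiver Credit: base = 2 × $7,200 = $14,400. $170,200 is below the $176,800 cutoff, so the full $14,400 applies.
Earned Income Credit: income exceeds $136,000 by $34,200, which is 14 full-or-partial $2,500 increments; reduction = 14 × $28 = $392, leaving $420.
Total: $14,400 + $420 = $14,820.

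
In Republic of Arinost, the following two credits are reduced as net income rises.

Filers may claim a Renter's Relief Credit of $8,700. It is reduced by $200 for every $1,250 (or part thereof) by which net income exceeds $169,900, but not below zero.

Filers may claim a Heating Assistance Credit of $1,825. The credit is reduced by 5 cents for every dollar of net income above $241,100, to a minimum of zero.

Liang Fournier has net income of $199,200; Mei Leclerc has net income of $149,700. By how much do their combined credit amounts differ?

$4,800

Liang ($199,200): Renter's Relief Credit: income exceeds $169,900 by $29,300, which is 24 full-or-partial $1,250 increments; reduction = 24 × $200 = $4,800, leaving $3,900. Heating Assistance Credit: $199,200 is at or below the $241,100 threshold, so the full $1,825 applies. total $3,900 + $1,825 = $5,725
Mei ($149,700): Renter's Relief Credit: $149,700 is at or below the $169,900 threshold, so the full $8,700 applies. Heating Assistance Credit: $149,700 is at or below the $241,100 threshold, so the full $1,825 applies. total $8,700 + $1,825 = $10,525
Difference: |$5,725 − $10,525| = $4,800.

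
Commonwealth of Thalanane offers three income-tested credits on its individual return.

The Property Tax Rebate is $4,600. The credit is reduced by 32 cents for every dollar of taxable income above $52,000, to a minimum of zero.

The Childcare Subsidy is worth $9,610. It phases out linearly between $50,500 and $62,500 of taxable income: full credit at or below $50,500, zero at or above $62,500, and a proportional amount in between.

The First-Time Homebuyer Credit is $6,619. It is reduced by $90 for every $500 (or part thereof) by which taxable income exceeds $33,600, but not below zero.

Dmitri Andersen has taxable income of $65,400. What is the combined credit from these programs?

Property Tax Rebate: 32% of the $13,400 excess over $52,000 is $4,288; credit = $4,600 − $4,288 = $312.
Childcare Subsidy: $65,400 is at or above $62,500, so the credit is $0.
First-Time Homebuyer Credit: income exceeds $33,600 by $31,800, which is 64 full-or-partial $500 increments; reduction = 64 × $90 = $5,760, leaving $859.
Total: $312 + $0 + $859 = $1,171.

$1,171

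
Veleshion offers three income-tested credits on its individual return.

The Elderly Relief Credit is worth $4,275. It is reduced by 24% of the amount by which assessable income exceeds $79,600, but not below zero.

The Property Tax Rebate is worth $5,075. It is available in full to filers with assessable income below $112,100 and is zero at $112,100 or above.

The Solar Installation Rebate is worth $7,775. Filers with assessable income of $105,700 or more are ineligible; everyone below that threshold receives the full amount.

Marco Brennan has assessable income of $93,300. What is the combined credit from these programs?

Elderly Relief Credit: 24% of the $13,700 excess over $79,600 is $3,288; credit = $4,275 − $3,288 = $987.
Property Tax Rebate: $93,300 is below the $112,100 cutoff, so the full $5,075 applies.
Solar Installation Rebate: $93,300 is below the $105,700 cutoff, so the full $7,775 applies.
Total: $987 + $5,075 + $7,775 = $13,837.

$13,837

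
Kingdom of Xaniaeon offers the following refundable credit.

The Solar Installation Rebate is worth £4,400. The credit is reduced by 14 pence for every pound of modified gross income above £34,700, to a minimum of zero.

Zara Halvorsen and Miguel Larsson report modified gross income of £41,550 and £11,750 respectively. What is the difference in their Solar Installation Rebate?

Zara (£41,550): Solar Installation Rebate: 14% of the £6,850 excess over £34,700 is £959; credit = £4,400 − £959 = £3,441.
Miguel (£11,750): Solar Installation Rebate: £11,750 is at or below the £34,700 threshold, so the full £4,400 applies.
Difference: |£3,441 − £4,400| = £959.

£959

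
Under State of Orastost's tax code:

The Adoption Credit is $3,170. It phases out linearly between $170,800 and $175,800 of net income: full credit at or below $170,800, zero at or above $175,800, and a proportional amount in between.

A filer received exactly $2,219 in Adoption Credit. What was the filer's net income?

$172,300

$2,219 is 2,219/3,170 of the full $3,170, so 951/3,170 of the $5,000 range has been used: income = $170,800 + $5,000 × 951/3,170 = $172,300.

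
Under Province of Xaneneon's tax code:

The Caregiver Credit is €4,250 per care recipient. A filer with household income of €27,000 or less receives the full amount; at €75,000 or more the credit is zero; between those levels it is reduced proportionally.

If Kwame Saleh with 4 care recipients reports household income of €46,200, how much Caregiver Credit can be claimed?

Caregiver Credit: base = 4 × €4,250 = €17,000. €46,200 is €19,200 into a €48,000 phase-out range, leaving 28,800/48,000 of the credit: €17,000 × 28,800/48,000 = €10,200.

€10,200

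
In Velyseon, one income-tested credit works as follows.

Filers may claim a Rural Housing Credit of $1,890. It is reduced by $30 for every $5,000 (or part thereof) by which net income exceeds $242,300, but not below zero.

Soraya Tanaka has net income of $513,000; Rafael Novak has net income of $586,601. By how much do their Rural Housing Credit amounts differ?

$240

Soraya ($513,000): Rural Housing Credit: income exceeds $242,300 by $270,700, which is 55 full-or-partial $5,000 increments; reduction = 55 × $30 = $1,650, leaving $240.
Rafael ($586,601): Rural Housing Credit: income exceeds $242,300 by $344,301 → 69 increments × $30 = $2,070 ≥ base, so the credit is $0.
Difference: |$240 − $0| = $240.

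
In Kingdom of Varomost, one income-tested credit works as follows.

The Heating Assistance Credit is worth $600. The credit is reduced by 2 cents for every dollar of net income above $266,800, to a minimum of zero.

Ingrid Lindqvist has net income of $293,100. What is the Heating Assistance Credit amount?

$74

Heating Assistance Credit: 2% of the $26,300 excess over $266,800 is $526; credit = $600 − $526 = $74.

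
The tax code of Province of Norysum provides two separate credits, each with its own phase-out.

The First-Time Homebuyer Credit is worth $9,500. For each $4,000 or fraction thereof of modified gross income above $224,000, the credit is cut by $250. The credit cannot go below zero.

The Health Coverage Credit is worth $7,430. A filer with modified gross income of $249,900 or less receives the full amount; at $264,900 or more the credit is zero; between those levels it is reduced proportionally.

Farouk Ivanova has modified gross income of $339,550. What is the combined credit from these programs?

$2,250

First-Time Homebuyer Credit: income exceeds $224,000 by $115,550, which is 29 full-or-partial $4,000 increments; reduction = 29 × $250 = $7,250, leaving $2,250.
Health Coverage Credit: $339,550 is at or above $264,900, so the credit is $0.
Total: $2,250 + $0 = $2,250.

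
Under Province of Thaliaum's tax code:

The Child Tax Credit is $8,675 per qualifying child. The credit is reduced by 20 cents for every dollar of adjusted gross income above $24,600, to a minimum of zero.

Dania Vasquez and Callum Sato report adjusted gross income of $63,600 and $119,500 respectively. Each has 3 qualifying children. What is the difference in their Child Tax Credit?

$11,180

Dania ($63,600): Child Tax Credit: base = 3 × $8,675 = $26,025. 20% of the $39,000 excess over $24,600 is $7,800; credit = $26,025 − $7,800 = $18,225.
Callum ($119,500): Child Tax Credit: base = 3 × $8,675 = $26,025. 20% of the $94,900 excess over $24,600 is $18,980; credit = $26,025 − $18,980 = $7,045.
Difference: |$18,225 − $7,045| = $11,180.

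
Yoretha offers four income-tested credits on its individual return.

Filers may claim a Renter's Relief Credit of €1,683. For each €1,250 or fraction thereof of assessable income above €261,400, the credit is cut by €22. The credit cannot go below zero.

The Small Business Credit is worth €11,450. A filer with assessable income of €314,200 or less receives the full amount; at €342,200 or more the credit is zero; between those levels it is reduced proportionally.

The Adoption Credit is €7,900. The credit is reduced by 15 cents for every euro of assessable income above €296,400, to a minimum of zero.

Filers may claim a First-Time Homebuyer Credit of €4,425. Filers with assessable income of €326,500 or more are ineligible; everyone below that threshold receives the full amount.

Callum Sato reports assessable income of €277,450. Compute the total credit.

Renter's Relief Credit: income exceeds €261,400 by €16,050, which is 13 full-or-partial €1,250 increments; reduction = 13 × €22 = €286, leaving €1,397.
Small Business Credit: €277,450 is at or below the €314,200 threshold, so the full €11,450 applies.
Adoption Credit: €277,450 is at or below the €296,400 threshold, so the full €7,900 applies.
First-Time Homebuyer Credit: €277,450 is below the €326,500 cutoff, so the full €4,425 applies.
Total: €1,397 + €11,450 + €7,900 + €4,425 = €25,172.

€25,172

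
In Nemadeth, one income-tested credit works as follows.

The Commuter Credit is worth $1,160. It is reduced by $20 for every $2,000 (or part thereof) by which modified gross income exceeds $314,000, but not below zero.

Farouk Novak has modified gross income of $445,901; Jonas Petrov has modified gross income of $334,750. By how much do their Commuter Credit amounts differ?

$940

Farouk ($445,901): Commuter Credit: income exceeds $314,000 by $131,901 → 66 increments × $20 = $1,320 ≥ base, so the credit is $0.
Jonas ($334,750): Commuter Credit: income exceeds $314,000 by $20,750, which is 11 full-or-partial $2,000 increments; reduction = 11 × $20 = $220, leaving $940.
Difference: |$0 − $940| = $940.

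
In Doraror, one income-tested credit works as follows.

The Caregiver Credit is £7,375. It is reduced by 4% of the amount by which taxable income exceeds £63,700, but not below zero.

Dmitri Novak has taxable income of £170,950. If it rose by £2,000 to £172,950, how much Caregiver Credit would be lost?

£80

At £170,950 — 4% of the £107,250 excess over £63,700 is £4,290; credit = £7,375 − £4,290 = £3,085.
At £172,950 — 4% of the £109,250 excess over £63,700 is £4,370; credit = £7,375 − £4,370 = £3,005.
Lost: £3,085 − £3,005 = £80.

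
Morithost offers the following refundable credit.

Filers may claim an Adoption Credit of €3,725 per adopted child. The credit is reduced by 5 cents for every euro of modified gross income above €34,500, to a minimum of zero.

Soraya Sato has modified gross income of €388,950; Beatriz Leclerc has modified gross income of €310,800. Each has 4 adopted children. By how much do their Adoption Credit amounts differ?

€1,085

Soraya (€388,950): Adoption Credit: base = 4 × €3,725 = €14,900. 5% of the €354,450 excess over €34,500 is €17,722.50 ≥ base, so the credit is €0.
Beatriz (€310,800): Adoption Credit: base = 4 × €3,725 = €14,900. 5% of the €276,300 excess over €34,500 is €13,815; credit = €14,900 − €13,815 = €1,085.
Difference: |€0 − €1,085| = €1,085.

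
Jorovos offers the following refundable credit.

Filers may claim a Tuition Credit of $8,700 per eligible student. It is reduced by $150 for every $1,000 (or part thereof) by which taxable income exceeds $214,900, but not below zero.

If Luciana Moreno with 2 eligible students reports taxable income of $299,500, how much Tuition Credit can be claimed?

Tuition Credit: base = 2 × $8,700 = $17,400. income exceeds $214,900 by $84,600, which is 85 full-or-partial $1,000 increments; reduction = 85 × $150 = $12,750, leaving $4,650.

$4,650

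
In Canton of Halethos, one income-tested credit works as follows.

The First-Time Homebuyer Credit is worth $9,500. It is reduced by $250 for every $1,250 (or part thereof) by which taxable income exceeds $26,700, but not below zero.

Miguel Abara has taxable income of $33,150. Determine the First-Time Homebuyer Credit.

First-Time Homebuyer Credit: income exceeds $26,700 by $6,450, which is 6 full-or-partial $1,250 increments; reduction = 6 × $250 = $1,500, leaving $8,000.

$8,000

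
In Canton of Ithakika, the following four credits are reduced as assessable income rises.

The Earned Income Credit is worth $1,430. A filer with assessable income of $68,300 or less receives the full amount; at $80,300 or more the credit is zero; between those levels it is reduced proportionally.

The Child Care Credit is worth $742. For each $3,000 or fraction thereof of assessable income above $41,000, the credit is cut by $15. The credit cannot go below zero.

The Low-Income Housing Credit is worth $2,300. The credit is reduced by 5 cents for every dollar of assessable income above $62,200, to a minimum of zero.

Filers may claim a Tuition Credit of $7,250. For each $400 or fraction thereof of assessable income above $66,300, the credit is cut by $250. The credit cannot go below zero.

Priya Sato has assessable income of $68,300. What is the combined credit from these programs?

$10,017

Earned Income Credit: $68,300 is at or below the $68,300 threshold, so the full $1,430 applies.
Child Care Credit: income exceeds $41,000 by $27,300, which is 10 full-or-partial $3,000 increments; reduction = 10 × $15 = $150, leaving $592.
Low-Income Housing Credit: 5% of the $6,100 excess over $62,200 is $305; credit = $2,300 − $305 = $1,995.
Tuition Credit: income exceeds $66,300 by $2,000, which is 5 full-or-partial $400 increments; reduction = 5 × $250 = $1,250, leaving $6,000.
Total: $1,430 + $592 + $1,995 + $6,000 = $10,017.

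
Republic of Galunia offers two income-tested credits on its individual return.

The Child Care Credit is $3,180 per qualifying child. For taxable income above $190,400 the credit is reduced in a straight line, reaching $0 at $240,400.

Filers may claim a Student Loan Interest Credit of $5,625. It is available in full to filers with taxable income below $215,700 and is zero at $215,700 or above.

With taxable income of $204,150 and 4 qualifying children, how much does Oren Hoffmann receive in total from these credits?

Child Care Credit: base = 4 × $3,180 = $12,720. $204,150 is $13,750 into a $50,000 phase-out range, leaving 36,250/50,000 of the credit: $12,720 × 36,250/50,000 = $9,222.
Student Loan Interest Credit: $204,150 is below the $215,700 cutoff, so the full $5,625 applies.
Total: $9,222 + $5,625 = $14,847.

$14,847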